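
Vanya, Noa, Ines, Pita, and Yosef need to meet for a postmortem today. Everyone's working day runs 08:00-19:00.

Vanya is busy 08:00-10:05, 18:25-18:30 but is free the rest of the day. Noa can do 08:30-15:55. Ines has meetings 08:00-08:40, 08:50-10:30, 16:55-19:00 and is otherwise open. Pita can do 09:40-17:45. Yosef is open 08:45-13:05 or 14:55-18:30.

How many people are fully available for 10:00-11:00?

Vanya free: 10:05-18:25, 18:30-19:00 (invert busy blocks within the working day).
Noa free: 08:30-15:55.
Ines free: 08:40-08:50, 10:30-16:55 (invert busy blocks within the working day).
Pita free: 09:40-17:45.
Yosef free: 08:45-13:05, 14:55-18:30.
Noa, Pita, and Yosef can make the full 10:00-11:00 slot — that's 3.

3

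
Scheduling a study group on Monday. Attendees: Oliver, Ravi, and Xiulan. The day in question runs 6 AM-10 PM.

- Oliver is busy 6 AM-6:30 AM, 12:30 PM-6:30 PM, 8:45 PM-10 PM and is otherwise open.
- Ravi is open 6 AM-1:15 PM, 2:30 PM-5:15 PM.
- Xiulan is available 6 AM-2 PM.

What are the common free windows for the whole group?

06:30-12:30

Oliver free: 06:30-12:30, 18:30-20:45 (invert busy blocks within the working day).
Ravi free: 06:00-13:15, 14:30-17:15.
Xiulan free: 06:00-14:00.
Oliver ∩ Ravi: 06:30-12:30.
Oliver ∩ Ravi ∩ Xiulan: 06:30-12:30.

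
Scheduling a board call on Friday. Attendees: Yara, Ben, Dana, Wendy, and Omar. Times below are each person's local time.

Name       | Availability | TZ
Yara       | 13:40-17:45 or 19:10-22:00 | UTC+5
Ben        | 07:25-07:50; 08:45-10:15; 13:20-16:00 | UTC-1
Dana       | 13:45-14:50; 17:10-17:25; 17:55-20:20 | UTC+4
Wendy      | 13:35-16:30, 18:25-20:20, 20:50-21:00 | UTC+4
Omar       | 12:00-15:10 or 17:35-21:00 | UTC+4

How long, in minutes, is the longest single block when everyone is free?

Yara in UTC: 08:40-12:45, 14:10-17:00 (subtract 5h to convert from UTC+5).
Ben in UTC: 08:25-08:50, 09:45-11:15, 14:20-17:00 (add 1h to convert from UTC-1).
Dana in UTC: 09:45-10:50, 13:10-13:25, 13:55-16:20 (subtract 4h to convert from UTC+4).
Wendy in UTC: 09:35-12:30, 14:25-16:20, 16:50-17:00 (subtract 4h to convert from UTC+4).
Omar in UTC: 08:00-11:10, 13:35-17:00 (subtract 4h to convert from UTC+4).
Yara ∩ Ben: 08:40-08:50, 09:45-11:15, 14:20-17:00.
Yara ∩ Ben ∩ Dana: 09:45-10:50, 14:20-16:20.
Yara ∩ Ben ∩ Dana ∩ Wendy: 09:45-10:50, 14:25-16:20.
Yara ∩ Ben ∩ Dana ∩ Wendy ∩ Omar: 09:45-10:50, 14:25-16:20.
The longest is 14:25-16:20 at 115 minutes.

115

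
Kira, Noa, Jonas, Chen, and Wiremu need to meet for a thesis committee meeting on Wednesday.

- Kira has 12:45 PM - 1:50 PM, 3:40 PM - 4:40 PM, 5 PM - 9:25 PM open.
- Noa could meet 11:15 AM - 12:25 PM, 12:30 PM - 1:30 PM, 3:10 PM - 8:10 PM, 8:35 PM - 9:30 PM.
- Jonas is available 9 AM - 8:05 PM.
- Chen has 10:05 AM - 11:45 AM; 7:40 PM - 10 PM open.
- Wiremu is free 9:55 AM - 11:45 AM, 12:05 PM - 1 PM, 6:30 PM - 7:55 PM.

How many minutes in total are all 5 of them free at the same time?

15

Kira ∩ Noa: 12:45-13:30, 15:40-16:40, 17:00-20:10, 20:35-21:25.
Kira ∩ Noa ∩ Jonas: 12:45-13:30, 15:40-16:40, 17:00-20:05.
Kira ∩ Noa ∩ Jonas ∩ Chen: 19:40-20:05.
Kira ∩ Noa ∩ Jonas ∩ Chen ∩ Wiremu: 19:40-19:55.
That's a single block of 15 minutes.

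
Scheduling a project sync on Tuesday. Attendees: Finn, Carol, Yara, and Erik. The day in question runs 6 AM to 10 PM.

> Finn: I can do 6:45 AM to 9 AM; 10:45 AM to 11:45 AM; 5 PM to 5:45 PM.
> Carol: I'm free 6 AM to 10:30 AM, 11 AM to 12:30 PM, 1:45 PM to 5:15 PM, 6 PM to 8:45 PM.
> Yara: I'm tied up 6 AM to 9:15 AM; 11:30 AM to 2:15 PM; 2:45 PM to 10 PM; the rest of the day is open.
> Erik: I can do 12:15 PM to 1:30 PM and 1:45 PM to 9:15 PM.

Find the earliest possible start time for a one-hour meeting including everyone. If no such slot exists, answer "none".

none

Finn free: 06:45-09:00, 10:45-11:45, 17:00-17:45.
Carol free: 06:00-10:30, 11:00-12:30, 13:45-17:15, 18:00-20:45.
Yara free: 09:15-11:30, 14:15-14:45 (invert busy blocks within the working day).
Erik free: 12:15-13:30, 13:45-21:15.
Finn ∩ Carol: 06:45-09:00, 11:00-11:45, 17:00-17:15.
Finn ∩ Carol ∩ Yara: 11:00-11:30.
Finn ∩ Carol ∩ Yara ∩ Erik: ∅.
There is no time when everyone is free.
No common window is at least 60 minutes long.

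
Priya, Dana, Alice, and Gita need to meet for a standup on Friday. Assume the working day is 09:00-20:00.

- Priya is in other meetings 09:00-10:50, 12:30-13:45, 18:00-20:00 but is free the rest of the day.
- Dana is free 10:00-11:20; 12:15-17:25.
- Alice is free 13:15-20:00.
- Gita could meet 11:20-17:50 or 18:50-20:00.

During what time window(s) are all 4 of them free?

Priya free: 10:50-12:30, 13:45-18:00 (invert busy blocks within the working day).
Dana free: 10:00-11:20, 12:15-17:25.
Alice free: 13:15-20:00.
Gita free: 11:20-17:50, 18:50-20:00.
Priya ∩ Dana: 10:50-11:20, 12:15-12:30, 13:45-17:25.
Priya ∩ Dana ∩ Alice: 13:45-17:25.
Priya ∩ Dana ∩ Alice ∩ Gita: 13:45-17:25.

13:45-17:25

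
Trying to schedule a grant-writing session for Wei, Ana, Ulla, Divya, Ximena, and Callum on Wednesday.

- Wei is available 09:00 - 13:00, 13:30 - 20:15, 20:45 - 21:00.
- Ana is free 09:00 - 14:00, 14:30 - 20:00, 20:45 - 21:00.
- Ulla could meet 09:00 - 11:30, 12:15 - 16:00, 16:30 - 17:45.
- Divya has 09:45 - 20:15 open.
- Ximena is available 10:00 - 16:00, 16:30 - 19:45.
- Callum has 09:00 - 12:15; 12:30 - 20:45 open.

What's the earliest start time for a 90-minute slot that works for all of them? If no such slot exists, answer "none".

10:00

Wei ∩ Ana: 09:00-13:00, 13:30-14:00, 14:30-20:00, 20:45-21:00.
Wei ∩ Ana ∩ Ulla: 09:00-11:30, 12:15-13:00, 13:30-14:00, 14:30-16:00, 16:30-17:45.
Wei ∩ Ana ∩ Ulla ∩ Divya: 09:45-11:30, 12:15-13:00, 13:30-14:00, 14:30-16:00, 16:30-17:45.
Wei ∩ Ana ∩ Ulla ∩ Divya ∩ Ximena: 10:00-11:30, 12:15-13:00, 13:30-14:00, 14:30-16:00, 16:30-17:45.
Wei ∩ Ana ∩ Ulla ∩ Divya ∩ Ximena ∩ Callum: 10:00-11:30, 12:30-13:00, 13:30-14:00, 14:30-16:00, 16:30-17:45.
Those are the intersection windows.
The first common window of at least 90 minutes is 10:00-11:30, so the earliest start is 10:00.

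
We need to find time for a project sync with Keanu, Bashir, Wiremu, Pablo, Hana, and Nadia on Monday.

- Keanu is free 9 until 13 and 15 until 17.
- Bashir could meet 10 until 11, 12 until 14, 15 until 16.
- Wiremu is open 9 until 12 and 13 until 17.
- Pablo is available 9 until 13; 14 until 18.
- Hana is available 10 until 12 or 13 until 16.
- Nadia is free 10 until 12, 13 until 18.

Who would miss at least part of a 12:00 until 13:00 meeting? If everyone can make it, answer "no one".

Keanu: free for 12:00-13:00. Bashir: free for 12:00-13:00. Wiremu: not fully free for 12:00-13:00. Pablo: free for 12:00-13:00. Hana: not fully free for 12:00-13:00. Nadia: not fully free for 12:00-13:00.

Hana, Nadia, Wiremu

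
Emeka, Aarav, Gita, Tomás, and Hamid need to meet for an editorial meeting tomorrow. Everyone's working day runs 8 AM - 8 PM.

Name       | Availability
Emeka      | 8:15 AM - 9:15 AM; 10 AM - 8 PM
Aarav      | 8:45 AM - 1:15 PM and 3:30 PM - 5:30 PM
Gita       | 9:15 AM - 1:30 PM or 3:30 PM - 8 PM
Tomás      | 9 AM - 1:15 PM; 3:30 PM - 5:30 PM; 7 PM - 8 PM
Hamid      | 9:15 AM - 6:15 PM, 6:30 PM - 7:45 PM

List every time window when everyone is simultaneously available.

10:00-13:15, 15:30-17:30

Emeka ∩ Aarav: 08:45-09:15, 10:00-13:15, 15:30-17:30.
Emeka ∩ Aarav ∩ Gita: 10:00-13:15, 15:30-17:30.
Emeka ∩ Aarav ∩ Gita ∩ Tomás: 10:00-13:15, 15:30-17:30.
Emeka ∩ Aarav ∩ Gita ∩ Tomás ∩ Hamid: 10:00-13:15, 15:30-17:30.
Those are the intersection windows.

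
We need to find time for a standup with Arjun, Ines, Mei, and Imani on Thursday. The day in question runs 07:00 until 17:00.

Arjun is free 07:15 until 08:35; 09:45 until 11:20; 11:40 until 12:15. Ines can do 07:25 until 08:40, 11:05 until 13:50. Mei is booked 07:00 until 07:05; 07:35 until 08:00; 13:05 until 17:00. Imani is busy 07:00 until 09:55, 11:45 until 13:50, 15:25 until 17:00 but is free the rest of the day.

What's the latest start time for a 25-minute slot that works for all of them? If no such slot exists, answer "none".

Arjun free: 07:15-08:35, 09:45-11:20, 11:40-12:15.
Ines free: 07:25-08:40, 11:05-13:50.
Mei free: 07:05-07:35, 08:00-13:05 (invert busy blocks within the working day).
Imani free: 09:55-11:45, 13:50-15:25 (invert busy blocks within the working day).
Arjun ∩ Ines: 07:25-08:35, 11:05-11:20, 11:40-12:15.
Arjun ∩ Ines ∩ Mei: 07:25-07:35, 08:00-08:35, 11:05-11:20, 11:40-12:15.
Arjun ∩ Ines ∩ Mei ∩ Imani: 11:05-11:20, 11:40-11:45.
So the common availability across everyone is 11:05-11:20, 11:40-11:45.
No common window is at least 25 minutes long.

none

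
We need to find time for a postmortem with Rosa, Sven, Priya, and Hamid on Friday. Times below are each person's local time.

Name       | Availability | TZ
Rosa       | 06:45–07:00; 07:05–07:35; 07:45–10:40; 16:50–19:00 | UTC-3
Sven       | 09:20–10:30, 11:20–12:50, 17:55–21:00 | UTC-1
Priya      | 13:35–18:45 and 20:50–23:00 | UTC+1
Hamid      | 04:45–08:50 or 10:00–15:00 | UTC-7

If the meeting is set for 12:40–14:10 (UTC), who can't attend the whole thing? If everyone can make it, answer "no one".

Rosa in UTC: 09:45-10:00, 10:05-10:35, 10:45-13:40, 19:50-22:00 (add 3h to convert from UTC-3).
Sven in UTC: 10:20-11:30, 12:20-13:50, 18:55-22:00 (add 1h to convert from UTC-1).
Priya in UTC: 12:35-17:45, 19:50-22:00 (subtract 1h to convert from UTC+1).
Hamid in UTC: 11:45-15:50, 17:00-22:00 (add 7h to convert from UTC-7).
Rosa: not fully free for 12:40-14:10. Sven: not fully free for 12:40-14:10. Priya: free for 12:40-14:10. Hamid: free for 12:40-14:10.

Rosa, Sven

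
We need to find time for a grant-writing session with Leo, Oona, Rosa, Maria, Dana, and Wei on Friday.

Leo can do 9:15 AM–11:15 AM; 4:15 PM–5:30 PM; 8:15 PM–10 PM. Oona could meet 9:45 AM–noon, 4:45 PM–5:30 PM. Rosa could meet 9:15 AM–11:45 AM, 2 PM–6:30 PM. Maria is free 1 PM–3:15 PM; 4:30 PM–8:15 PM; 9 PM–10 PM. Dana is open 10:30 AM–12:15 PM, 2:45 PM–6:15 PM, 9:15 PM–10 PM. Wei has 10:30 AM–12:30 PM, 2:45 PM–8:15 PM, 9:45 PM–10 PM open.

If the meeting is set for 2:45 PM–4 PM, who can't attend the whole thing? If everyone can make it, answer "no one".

Leo: not fully free for 14:45-16:00. Oona: not fully free for 14:45-16:00. Rosa: free for 14:45-16:00. Maria: not fully free for 14:45-16:00. Dana: free for 14:45-16:00. Wei: free for 14:45-16:00.

Leo, Maria, Oona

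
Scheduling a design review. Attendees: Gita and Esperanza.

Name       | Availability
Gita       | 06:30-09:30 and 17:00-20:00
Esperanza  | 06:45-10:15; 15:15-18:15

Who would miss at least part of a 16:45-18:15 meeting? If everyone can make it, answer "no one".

Gita

Gita: not fully free for 16:45-18:15. Esperanza: free for 16:45-18:15.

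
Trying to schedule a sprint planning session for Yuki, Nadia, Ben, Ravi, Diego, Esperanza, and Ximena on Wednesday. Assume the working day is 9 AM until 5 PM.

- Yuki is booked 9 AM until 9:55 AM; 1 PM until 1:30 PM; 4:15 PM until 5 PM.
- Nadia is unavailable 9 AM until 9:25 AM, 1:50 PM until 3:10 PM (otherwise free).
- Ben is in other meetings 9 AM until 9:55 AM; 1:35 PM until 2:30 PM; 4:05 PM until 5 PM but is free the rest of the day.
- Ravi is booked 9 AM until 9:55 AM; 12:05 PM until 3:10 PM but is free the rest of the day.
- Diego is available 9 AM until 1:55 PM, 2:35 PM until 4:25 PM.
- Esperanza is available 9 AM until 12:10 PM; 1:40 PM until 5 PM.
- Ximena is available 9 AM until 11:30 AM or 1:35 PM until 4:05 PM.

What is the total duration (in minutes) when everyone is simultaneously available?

150

Yuki free: 09:55-13:00, 13:30-16:15 (invert busy blocks within the working day).
Nadia free: 09:25-13:50, 15:10-17:00 (invert busy blocks within the working day).
Ben free: 09:55-13:35, 14:30-16:05 (invert busy blocks within the working day).
Ravi free: 09:55-12:05, 15:10-17:00 (invert busy blocks within the working day).
Diego free: 09:00-13:55, 14:35-16:25.
Esperanza free: 09:00-12:10, 13:40-17:00.
Ximena free: 09:00-11:30, 13:35-16:05.
Yuki ∩ Nadia: 09:55-13:00, 13:30-13:50, 15:10-16:15.
Yuki ∩ Nadia ∩ Ben: 09:55-13:00, 13:30-13:35, 15:10-16:05.
Yuki ∩ Nadia ∩ Ben ∩ Ravi: 09:55-12:05, 15:10-16:05.
Yuki ∩ Nadia ∩ Ben ∩ Ravi ∩ Diego: 09:55-12:05, 15:10-16:05.
Yuki ∩ Nadia ∩ Ben ∩ Ravi ∩ Diego ∩ Esperanza: 09:55-12:05, 15:10-16:05.
Yuki ∩ Nadia ∩ Ben ∩ Ravi ∩ Diego ∩ Esperanza ∩ Ximena: 09:55-11:30, 15:10-16:05.
Those are the intersection windows.
Summing the common windows: 95 + 55 = 150 minutes.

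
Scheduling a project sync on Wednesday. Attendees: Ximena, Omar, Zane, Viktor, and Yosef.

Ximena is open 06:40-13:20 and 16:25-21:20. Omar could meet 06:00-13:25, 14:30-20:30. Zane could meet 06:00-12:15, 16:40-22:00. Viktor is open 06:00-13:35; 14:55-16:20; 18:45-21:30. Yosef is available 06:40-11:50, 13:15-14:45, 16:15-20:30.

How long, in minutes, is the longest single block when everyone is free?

Ximena ∩ Omar: 06:40-13:20, 16:25-20:30.
Ximena ∩ Omar ∩ Zane: 06:40-12:15, 16:40-20:30.
Ximena ∩ Omar ∩ Zane ∩ Viktor: 06:40-12:15, 18:45-20:30.
Ximena ∩ Omar ∩ Zane ∩ Viktor ∩ Yosef: 06:40-11:50, 18:45-20:30.
The longest is 06:40-11:50 at 310 minutes.

310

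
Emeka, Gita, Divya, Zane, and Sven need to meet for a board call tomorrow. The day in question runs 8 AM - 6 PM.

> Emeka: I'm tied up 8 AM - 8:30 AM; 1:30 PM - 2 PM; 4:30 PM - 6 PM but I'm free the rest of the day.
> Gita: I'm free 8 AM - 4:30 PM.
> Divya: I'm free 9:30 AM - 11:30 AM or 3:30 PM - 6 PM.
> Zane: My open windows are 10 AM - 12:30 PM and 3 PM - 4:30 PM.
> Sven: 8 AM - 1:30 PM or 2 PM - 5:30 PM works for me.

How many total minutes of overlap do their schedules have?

150

Emeka free: 08:30-13:30, 14:00-16:30 (invert busy blocks within the working day).
Gita free: 08:00-16:30.
Divya free: 09:30-11:30, 15:30-18:00.
Zane free: 10:00-12:30, 15:00-16:30.
Sven free: 08:00-13:30, 14:00-17:30.
Emeka ∩ Gita: 08:30-13:30, 14:00-16:30.
Emeka ∩ Gita ∩ Divya: 09:30-11:30, 15:30-16:30.
Emeka ∩ Gita ∩ Divya ∩ Zane: 10:00-11:30, 15:30-16:30.
Emeka ∩ Gita ∩ Divya ∩ Zane ∩ Sven: 10:00-11:30, 15:30-16:30.
So the common availability across everyone is 10:00-11:30, 15:30-16:30.
Summing the common windows: 90 + 60 = 150 minutes.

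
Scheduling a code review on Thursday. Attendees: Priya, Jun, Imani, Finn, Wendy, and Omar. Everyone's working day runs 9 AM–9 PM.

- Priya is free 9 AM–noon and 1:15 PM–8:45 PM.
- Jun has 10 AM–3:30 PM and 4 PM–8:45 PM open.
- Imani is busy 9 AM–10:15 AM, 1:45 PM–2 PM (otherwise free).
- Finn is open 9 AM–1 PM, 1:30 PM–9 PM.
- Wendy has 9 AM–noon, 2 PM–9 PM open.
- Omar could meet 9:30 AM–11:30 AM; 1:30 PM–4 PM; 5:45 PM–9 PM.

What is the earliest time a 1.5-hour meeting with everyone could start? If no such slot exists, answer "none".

Priya free: 09:00-12:00, 13:15-20:45.
Jun free: 10:00-15:30, 16:00-20:45.
Imani free: 10:15-13:45, 14:00-21:00 (invert busy blocks within the working day).
Finn free: 09:00-13:00, 13:30-21:00.
Wendy free: 09:00-12:00, 14:00-21:00.
Omar free: 09:30-11:30, 13:30-16:00, 17:45-21:00.
Priya ∩ Jun: 10:00-12:00, 13:15-15:30, 16:00-20:45.
Priya ∩ Jun ∩ Imani: 10:15-12:00, 13:15-13:45, 14:00-15:30, 16:00-20:45.
Priya ∩ Jun ∩ Imani ∩ Finn: 10:15-12:00, 13:30-13:45, 14:00-15:30, 16:00-20:45.
Priya ∩ Jun ∩ Imani ∩ Finn ∩ Wendy: 10:15-12:00, 14:00-15:30, 16:00-20:45.
Priya ∩ Jun ∩ Imani ∩ Finn ∩ Wendy ∩ Omar: 10:15-11:30, 14:00-15:30, 17:45-20:45.
Those are the intersection windows.
The first common window of at least 90 minutes is 14:00-15:30, so the earliest start is 14:00.

14:00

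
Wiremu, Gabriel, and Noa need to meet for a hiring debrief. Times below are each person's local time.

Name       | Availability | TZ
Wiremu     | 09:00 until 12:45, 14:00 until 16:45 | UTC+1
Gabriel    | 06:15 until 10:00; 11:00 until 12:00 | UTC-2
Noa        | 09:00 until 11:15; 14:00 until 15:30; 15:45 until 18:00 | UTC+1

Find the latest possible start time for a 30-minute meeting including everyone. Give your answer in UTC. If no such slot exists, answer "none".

Wiremu in UTC: 08:00-11:45, 13:00-15:45 (subtract 1h to convert from UTC+1).
Gabriel in UTC: 08:15-12:00, 13:00-14:00 (add 2h to convert from UTC-2).
Noa in UTC: 08:00-10:15, 13:00-14:30, 14:45-17:00 (subtract 1h to convert from UTC+1).
Wiremu ∩ Gabriel: 08:15-11:45, 13:00-14:00.
Wiremu ∩ Gabriel ∩ Noa: 08:15-10:15, 13:00-14:00.
The last common window of at least 30 minutes is 13:00-14:00; a 30-minute meeting can start as late as 13:30 and still end by 14:00.

13:30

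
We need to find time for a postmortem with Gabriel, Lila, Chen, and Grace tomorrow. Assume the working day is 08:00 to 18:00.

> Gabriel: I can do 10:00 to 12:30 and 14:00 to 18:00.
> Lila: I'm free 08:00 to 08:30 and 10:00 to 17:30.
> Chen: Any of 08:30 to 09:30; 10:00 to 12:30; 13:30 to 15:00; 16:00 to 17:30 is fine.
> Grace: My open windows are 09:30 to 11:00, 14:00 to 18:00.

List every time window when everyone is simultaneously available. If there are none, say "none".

Gabriel ∩ Lila: 10:00-12:30, 14:00-17:30.
Gabriel ∩ Lila ∩ Chen: 10:00-12:30, 14:00-15:00, 16:00-17:30.
Gabriel ∩ Lila ∩ Chen ∩ Grace: 10:00-11:00, 14:00-15:00, 16:00-17:30.

10:00-11:00, 14:00-15:00, 16:00-17:30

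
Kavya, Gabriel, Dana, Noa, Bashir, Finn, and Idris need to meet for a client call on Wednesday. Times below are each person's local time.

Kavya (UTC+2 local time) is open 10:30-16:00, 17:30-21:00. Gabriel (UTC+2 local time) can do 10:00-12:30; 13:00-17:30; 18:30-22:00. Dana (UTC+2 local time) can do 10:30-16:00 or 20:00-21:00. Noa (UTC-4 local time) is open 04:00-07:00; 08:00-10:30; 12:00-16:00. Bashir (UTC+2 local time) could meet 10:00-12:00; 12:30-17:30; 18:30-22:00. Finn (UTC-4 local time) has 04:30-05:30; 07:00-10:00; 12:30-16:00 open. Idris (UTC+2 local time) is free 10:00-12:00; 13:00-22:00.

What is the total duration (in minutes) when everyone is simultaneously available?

240

Kavya in UTC: 08:30-14:00, 15:30-19:00 (subtract 2h to convert from UTC+2).
Gabriel in UTC: 08:00-10:30, 11:00-15:30, 16:30-20:00 (subtract 2h to convert from UTC+2).
Dana in UTC: 08:30-14:00, 18:00-19:00 (subtract 2h to convert from UTC+2).
Noa in UTC: 08:00-11:00, 12:00-14:30, 16:00-20:00 (add 4h to convert from UTC-4).
Bashir in UTC: 08:00-10:00, 10:30-15:30, 16:30-20:00 (subtract 2h to convert from UTC+2).
Finn in UTC: 08:30-09:30, 11:00-14:00, 16:30-20:00 (add 4h to convert from UTC-4).
Idris in UTC: 08:00-10:00, 11:00-20:00 (subtract 2h to convert from UTC+2).
Kavya ∩ Gabriel: 08:30-10:30, 11:00-14:00, 16:30-19:00.
Kavya ∩ Gabriel ∩ Dana: 08:30-10:30, 11:00-14:00, 18:00-19:00.
Kavya ∩ Gabriel ∩ Dana ∩ Noa: 08:30-10:30, 12:00-14:00, 18:00-19:00.
Kavya ∩ Gabriel ∩ Dana ∩ Noa ∩ Bashir: 08:30-10:00, 12:00-14:00, 18:00-19:00.
Kavya ∩ Gabriel ∩ Dana ∩ Noa ∩ Bashir ∩ Finn: 08:30-09:30, 12:00-14:00, 18:00-19:00.
Kavya ∩ Gabriel ∩ Dana ∩ Noa ∩ Bashir ∩ Finn ∩ Idris: 08:30-09:30, 12:00-14:00, 18:00-19:00.
Summing the common windows: 60 + 120 + 60 = 240 minutes.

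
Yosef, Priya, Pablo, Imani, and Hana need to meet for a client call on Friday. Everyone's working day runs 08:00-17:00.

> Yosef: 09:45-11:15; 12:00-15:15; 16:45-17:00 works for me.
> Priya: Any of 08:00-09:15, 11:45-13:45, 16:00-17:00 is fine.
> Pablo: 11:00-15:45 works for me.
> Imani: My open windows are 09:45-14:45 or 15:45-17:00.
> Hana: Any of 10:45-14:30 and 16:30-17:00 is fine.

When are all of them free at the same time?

Yosef ∩ Priya: 12:00-13:45, 16:45-17:00.
Yosef ∩ Priya ∩ Pablo: 12:00-13:45.
Yosef ∩ Priya ∩ Pablo ∩ Imani: 12:00-13:45.
Yosef ∩ Priya ∩ Pablo ∩ Imani ∩ Hana: 12:00-13:45.
Those are the intersection windows.

12:00-13:45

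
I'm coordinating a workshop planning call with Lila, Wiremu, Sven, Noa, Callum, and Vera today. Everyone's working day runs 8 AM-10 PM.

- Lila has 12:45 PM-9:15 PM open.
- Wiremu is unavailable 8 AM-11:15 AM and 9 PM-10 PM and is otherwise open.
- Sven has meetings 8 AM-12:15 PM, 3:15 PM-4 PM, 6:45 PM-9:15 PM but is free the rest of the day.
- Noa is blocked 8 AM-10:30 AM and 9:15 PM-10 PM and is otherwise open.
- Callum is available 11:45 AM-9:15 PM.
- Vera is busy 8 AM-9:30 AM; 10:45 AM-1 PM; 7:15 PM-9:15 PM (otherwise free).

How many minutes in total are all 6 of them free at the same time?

Lila free: 12:45-21:15.
Wiremu free: 11:15-21:00 (invert busy blocks within the working day).
Sven free: 12:15-15:15, 16:00-18:45, 21:15-22:00 (invert busy blocks within the working day).
Noa free: 10:30-21:15 (invert busy blocks within the working day).
Callum free: 11:45-21:15.
Vera free: 09:30-10:45, 13:00-19:15, 21:15-22:00 (invert busy blocks within the working day).
Lila ∩ Wiremu: 12:45-21:00.
Lila ∩ Wiremu ∩ Sven: 12:45-15:15, 16:00-18:45.
Lila ∩ Wiremu ∩ Sven ∩ Noa: 12:45-15:15, 16:00-18:45.
Lila ∩ Wiremu ∩ Sven ∩ Noa ∩ Callum: 12:45-15:15, 16:00-18:45.
Lila ∩ Wiremu ∩ Sven ∩ Noa ∩ Callum ∩ Vera: 13:00-15:15, 16:00-18:45.
Summing the common windows: 135 + 165 = 300 minutes.

300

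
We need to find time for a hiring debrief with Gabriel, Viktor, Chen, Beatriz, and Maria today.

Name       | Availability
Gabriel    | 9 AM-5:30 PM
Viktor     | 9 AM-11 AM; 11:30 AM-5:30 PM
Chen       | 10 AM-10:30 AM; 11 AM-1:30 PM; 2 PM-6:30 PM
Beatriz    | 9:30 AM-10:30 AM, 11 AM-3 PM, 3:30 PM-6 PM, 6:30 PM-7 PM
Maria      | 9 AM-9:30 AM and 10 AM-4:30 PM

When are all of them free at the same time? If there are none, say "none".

Gabriel ∩ Viktor: 09:00-11:00, 11:30-17:30.
Gabriel ∩ Viktor ∩ Chen: 10:00-10:30, 11:30-13:30, 14:00-17:30.
Gabriel ∩ Viktor ∩ Chen ∩ Beatriz: 10:00-10:30, 11:30-13:30, 14:00-15:00, 15:30-17:30.
Gabriel ∩ Viktor ∩ Chen ∩ Beatriz ∩ Maria: 10:00-10:30, 11:30-13:30, 14:00-15:00, 15:30-16:30.

10:00-10:30, 11:30-13:30, 14:00-15:00, 15:30-16:30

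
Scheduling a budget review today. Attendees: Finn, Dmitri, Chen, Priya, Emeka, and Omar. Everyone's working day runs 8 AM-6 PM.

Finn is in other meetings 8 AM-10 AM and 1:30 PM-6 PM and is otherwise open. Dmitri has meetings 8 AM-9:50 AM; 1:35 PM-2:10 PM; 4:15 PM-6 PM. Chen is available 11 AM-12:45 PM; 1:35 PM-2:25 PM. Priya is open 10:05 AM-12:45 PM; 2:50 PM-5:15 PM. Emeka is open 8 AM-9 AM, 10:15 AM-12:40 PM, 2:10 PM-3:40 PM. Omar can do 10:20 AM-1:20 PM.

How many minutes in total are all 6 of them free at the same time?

Finn free: 10:00-13:30 (invert busy blocks within the working day).
Dmitri free: 09:50-13:35, 14:10-16:15 (invert busy blocks within the working day).
Chen free: 11:00-12:45, 13:35-14:25.
Priya free: 10:05-12:45, 14:50-17:15.
Emeka free: 08:00-09:00, 10:15-12:40, 14:10-15:40.
Omar free: 10:20-13:20.
Finn ∩ Dmitri: 10:00-13:30.
Finn ∩ Dmitri ∩ Chen: 11:00-12:45.
Finn ∩ Dmitri ∩ Chen ∩ Priya: 11:00-12:45.
Finn ∩ Dmitri ∩ Chen ∩ Priya ∩ Emeka: 11:00-12:40.
Finn ∩ Dmitri ∩ Chen ∩ Priya ∩ Emeka ∩ Omar: 11:00-12:40.
That's a single block of 100 minutes.

100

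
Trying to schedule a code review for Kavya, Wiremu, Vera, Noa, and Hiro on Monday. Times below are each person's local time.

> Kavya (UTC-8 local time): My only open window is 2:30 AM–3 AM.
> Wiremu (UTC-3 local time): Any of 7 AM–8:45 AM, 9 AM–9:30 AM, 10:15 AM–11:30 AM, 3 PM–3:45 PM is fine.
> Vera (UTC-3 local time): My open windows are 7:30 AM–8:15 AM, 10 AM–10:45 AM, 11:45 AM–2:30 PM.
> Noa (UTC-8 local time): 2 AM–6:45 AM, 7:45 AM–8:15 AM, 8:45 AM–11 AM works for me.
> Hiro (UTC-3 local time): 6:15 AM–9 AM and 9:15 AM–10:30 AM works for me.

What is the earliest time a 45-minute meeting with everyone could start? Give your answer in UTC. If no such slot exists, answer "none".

Kavya in UTC: 10:30-11:00 (add 8h to convert from UTC-8).
Wiremu in UTC: 10:00-11:45, 12:00-12:30, 13:15-14:30, 18:00-18:45 (add 3h to convert from UTC-3).
Vera in UTC: 10:30-11:15, 13:00-13:45, 14:45-17:30 (add 3h to convert from UTC-3).
Noa in UTC: 10:00-14:45, 15:45-16:15, 16:45-19:00 (add 8h to convert from UTC-8).
Hiro in UTC: 09:15-12:00, 12:15-13:30 (add 3h to convert from UTC-3).
Kavya ∩ Wiremu: 10:30-11:00.
Kavya ∩ Wiremu ∩ Vera: 10:30-11:00.
Kavya ∩ Wiremu ∩ Vera ∩ Noa: 10:30-11:00.
Kavya ∩ Wiremu ∩ Vera ∩ Noa ∩ Hiro: 10:30-11:00.
No common window is at least 45 minutes long.

none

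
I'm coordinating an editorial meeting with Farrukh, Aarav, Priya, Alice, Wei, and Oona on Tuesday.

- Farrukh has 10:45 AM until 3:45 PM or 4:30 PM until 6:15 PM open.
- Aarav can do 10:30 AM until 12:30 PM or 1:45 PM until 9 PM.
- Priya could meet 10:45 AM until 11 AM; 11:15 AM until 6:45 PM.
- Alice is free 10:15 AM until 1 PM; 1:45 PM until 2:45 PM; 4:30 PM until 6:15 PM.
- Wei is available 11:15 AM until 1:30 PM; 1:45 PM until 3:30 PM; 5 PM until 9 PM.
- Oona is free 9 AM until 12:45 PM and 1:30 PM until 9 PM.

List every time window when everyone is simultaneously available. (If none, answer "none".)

11:15-12:30, 13:45-14:45, 17:00-18:15

Farrukh ∩ Aarav: 10:45-12:30, 13:45-15:45, 16:30-18:15.
Farrukh ∩ Aarav ∩ Priya: 10:45-11:00, 11:15-12:30, 13:45-15:45, 16:30-18:15.
Farrukh ∩ Aarav ∩ Priya ∩ Alice: 10:45-11:00, 11:15-12:30, 13:45-14:45, 16:30-18:15.
Farrukh ∩ Aarav ∩ Priya ∩ Alice ∩ Wei: 11:15-12:30, 13:45-14:45, 17:00-18:15.
Farrukh ∩ Aarav ∩ Priya ∩ Alice ∩ Wei ∩ Oona: 11:15-12:30, 13:45-14:45, 17:00-18:15.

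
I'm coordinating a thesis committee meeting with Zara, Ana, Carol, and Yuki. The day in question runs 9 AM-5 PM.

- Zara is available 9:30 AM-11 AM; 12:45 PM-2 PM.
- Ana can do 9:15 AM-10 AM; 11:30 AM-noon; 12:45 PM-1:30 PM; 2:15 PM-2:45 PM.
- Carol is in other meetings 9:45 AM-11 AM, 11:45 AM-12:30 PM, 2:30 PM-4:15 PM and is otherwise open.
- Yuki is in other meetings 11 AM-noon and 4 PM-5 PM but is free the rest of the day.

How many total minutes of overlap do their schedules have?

60

Zara free: 09:30-11:00, 12:45-14:00.
Ana free: 09:15-10:00, 11:30-12:00, 12:45-13:30, 14:15-14:45.
Carol free: 09:00-09:45, 11:00-11:45, 12:30-14:30, 16:15-17:00 (invert busy blocks within the working day).
Yuki free: 09:00-11:00, 12:00-16:00 (invert busy blocks within the working day).
Zara ∩ Ana: 09:30-10:00, 12:45-13:30.
Zara ∩ Ana ∩ Carol: 09:30-09:45, 12:45-13:30.
Zara ∩ Ana ∩ Carol ∩ Yuki: 09:30-09:45, 12:45-13:30.
Those are the intersection windows.
Summing the common windows: 15 + 45 = 60 minutes.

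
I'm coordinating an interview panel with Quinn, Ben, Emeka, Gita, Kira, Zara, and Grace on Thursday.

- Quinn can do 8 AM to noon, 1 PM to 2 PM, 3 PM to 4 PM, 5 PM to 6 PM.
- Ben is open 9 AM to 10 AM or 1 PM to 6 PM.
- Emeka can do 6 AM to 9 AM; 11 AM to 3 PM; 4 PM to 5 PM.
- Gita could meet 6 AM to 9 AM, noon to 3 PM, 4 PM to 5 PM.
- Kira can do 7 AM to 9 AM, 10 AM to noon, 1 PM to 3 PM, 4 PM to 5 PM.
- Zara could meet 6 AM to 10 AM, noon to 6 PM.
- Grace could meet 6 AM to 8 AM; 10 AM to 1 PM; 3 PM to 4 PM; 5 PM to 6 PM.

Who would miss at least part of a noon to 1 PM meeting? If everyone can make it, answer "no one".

Ben, Kira, Quinn

Quinn: not fully free for 12:00-13:00. Ben: not fully free for 12:00-13:00. Emeka: free for 12:00-13:00. Gita: free for 12:00-13:00. Kira: not fully free for 12:00-13:00. Zara: free for 12:00-13:00. Grace: free for 12:00-13:00.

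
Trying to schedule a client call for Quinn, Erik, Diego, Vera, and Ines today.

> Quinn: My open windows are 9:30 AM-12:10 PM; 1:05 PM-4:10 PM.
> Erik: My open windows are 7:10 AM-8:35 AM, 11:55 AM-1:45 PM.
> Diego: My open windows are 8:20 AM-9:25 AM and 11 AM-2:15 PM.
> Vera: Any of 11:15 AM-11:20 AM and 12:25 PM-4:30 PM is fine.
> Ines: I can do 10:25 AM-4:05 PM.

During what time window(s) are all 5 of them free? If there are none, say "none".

Quinn ∩ Erik: 11:55-12:10, 13:05-13:45.
Quinn ∩ Erik ∩ Diego: 11:55-12:10, 13:05-13:45.
Quinn ∩ Erik ∩ Diego ∩ Vera: 13:05-13:45.
Quinn ∩ Erik ∩ Diego ∩ Vera ∩ Ines: 13:05-13:45.
So the common availability across everyone is 13:05-13:45.

13:05-13:45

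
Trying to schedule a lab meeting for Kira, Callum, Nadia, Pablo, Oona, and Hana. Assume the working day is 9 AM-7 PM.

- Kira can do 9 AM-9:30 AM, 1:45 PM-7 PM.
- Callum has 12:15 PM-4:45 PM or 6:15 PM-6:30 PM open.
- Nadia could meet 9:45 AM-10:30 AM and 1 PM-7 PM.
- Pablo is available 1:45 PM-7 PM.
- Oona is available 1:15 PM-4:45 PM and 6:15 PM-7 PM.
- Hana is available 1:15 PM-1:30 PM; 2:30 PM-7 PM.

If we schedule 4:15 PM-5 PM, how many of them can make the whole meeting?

4

Kira, Nadia, Pablo, and Hana can make the full 16:15-17:00 slot — that's 4.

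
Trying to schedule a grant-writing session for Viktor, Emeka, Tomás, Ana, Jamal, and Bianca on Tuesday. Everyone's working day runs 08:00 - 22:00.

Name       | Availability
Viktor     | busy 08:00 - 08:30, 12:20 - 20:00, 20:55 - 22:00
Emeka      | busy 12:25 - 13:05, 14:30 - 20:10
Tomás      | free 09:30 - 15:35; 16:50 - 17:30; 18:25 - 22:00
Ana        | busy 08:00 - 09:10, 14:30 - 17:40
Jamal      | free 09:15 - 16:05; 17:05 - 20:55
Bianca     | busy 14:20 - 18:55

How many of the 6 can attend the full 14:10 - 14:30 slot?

Viktor free: 08:30-12:20, 20:00-20:55 (invert busy blocks within the working day).
Emeka free: 08:00-12:25, 13:05-14:30, 20:10-22:00 (invert busy blocks within the working day).
Tomás free: 09:30-15:35, 16:50-17:30, 18:25-22:00.
Ana free: 09:10-14:30, 17:40-22:00 (invert busy blocks within the working day).
Jamal free: 09:15-16:05, 17:05-20:55.
Bianca free: 08:00-14:20, 18:55-22:00 (invert busy blocks within the working day).
Emeka, Tomás, Ana, and Jamal can make the full 14:10-14:30 slot — that's 4.

4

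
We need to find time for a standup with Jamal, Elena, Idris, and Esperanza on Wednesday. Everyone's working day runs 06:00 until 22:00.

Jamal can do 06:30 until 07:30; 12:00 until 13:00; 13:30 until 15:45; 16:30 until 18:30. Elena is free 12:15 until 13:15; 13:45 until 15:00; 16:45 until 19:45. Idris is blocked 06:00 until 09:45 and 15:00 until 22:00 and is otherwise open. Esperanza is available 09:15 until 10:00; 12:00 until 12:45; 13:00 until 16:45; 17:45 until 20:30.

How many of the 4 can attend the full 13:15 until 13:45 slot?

2

Jamal free: 06:30-07:30, 12:00-13:00, 13:30-15:45, 16:30-18:30.
Elena free: 12:15-13:15, 13:45-15:00, 16:45-19:45.
Idris free: 09:45-15:00 (invert busy blocks within the working day).
Esperanza free: 09:15-10:00, 12:00-12:45, 13:00-16:45, 17:45-20:30.
Idris and Esperanza can make the full 13:15-13:45 slot — that's 2.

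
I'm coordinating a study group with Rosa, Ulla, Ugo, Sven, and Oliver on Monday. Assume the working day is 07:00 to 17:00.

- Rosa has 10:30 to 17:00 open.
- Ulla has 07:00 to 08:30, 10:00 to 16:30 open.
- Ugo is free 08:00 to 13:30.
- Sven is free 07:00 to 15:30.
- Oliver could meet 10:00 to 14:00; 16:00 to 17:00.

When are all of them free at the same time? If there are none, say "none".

Rosa ∩ Ulla: 10:30-16:30.
Rosa ∩ Ulla ∩ Ugo: 10:30-13:30.
Rosa ∩ Ulla ∩ Ugo ∩ Sven: 10:30-13:30.
Rosa ∩ Ulla ∩ Ugo ∩ Sven ∩ Oliver: 10:30-13:30.
So the common availability across everyone is 10:30-13:30.

10:30-13:30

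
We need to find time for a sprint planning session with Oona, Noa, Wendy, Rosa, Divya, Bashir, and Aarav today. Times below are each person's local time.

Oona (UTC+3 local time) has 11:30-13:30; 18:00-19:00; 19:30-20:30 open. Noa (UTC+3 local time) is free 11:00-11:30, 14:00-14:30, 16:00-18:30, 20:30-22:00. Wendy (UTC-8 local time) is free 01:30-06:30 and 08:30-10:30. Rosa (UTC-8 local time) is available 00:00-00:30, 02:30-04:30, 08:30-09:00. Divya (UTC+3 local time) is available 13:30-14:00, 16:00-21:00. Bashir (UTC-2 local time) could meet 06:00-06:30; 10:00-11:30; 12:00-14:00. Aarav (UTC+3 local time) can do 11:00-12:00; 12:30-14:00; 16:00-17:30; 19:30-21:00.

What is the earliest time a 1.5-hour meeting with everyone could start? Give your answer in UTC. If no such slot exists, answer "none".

none

Oona in UTC: 08:30-10:30, 15:00-16:00, 16:30-17:30 (subtract 3h to convert from UTC+3).
Noa in UTC: 08:00-08:30, 11:00-11:30, 13:00-15:30, 17:30-19:00 (subtract 3h to convert from UTC+3).
Wendy in UTC: 09:30-14:30, 16:30-18:30 (add 8h to convert from UTC-8).
Rosa in UTC: 08:00-08:30, 10:30-12:30, 16:30-17:00 (add 8h to convert from UTC-8).
Divya in UTC: 10:30-11:00, 13:00-18:00 (subtract 3h to convert from UTC+3).
Bashir in UTC: 08:00-08:30, 12:00-13:30, 14:00-16:00 (add 2h to convert from UTC-2).
Aarav in UTC: 08:00-09:00, 09:30-11:00, 13:00-14:30, 16:30-18:00 (subtract 3h to convert from UTC+3).
Oona ∩ Noa: 15:00-15:30.
Oona ∩ Noa ∩ Wendy: ∅.
Oona ∩ Noa ∩ Wendy ∩ Rosa: ∅.
Oona ∩ Noa ∩ Wendy ∩ Rosa ∩ Divya: ∅.
Oona ∩ Noa ∩ Wendy ∩ Rosa ∩ Divya ∩ Bashir: ∅.
Oona ∩ Noa ∩ Wendy ∩ Rosa ∩ Divya ∩ Bashir ∩ Aarav: ∅.
There is no time when everyone is free.
No common window is at least 90 minutes long.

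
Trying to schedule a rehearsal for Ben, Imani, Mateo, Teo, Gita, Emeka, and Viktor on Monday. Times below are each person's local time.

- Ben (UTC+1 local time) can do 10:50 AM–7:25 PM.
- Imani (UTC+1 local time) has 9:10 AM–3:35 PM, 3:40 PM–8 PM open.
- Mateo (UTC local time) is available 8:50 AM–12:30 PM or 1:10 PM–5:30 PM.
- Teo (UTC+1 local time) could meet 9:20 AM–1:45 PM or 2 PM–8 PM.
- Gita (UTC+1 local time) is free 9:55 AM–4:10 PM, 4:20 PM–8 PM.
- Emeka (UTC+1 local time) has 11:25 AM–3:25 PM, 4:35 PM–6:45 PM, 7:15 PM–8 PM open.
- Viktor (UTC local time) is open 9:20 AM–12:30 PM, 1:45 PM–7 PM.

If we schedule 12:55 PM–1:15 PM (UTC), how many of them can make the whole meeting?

4

Ben in UTC: 09:50-18:25 (subtract 1h to convert from UTC+1).
Imani in UTC: 08:10-14:35, 14:40-19:00 (subtract 1h to convert from UTC+1).
Mateo in UTC: 08:50-12:30, 13:10-17:30.
Teo in UTC: 08:20-12:45, 13:00-19:00 (subtract 1h to convert from UTC+1).
Gita in UTC: 08:55-15:10, 15:20-19:00 (subtract 1h to convert from UTC+1).
Emeka in UTC: 10:25-14:25, 15:35-17:45, 18:15-19:00 (subtract 1h to convert from UTC+1).
Viktor in UTC: 09:20-12:30, 13:45-19:00.
Ben, Imani, Gita, and Emeka can make the full 12:55-13:15 slot — that's 4.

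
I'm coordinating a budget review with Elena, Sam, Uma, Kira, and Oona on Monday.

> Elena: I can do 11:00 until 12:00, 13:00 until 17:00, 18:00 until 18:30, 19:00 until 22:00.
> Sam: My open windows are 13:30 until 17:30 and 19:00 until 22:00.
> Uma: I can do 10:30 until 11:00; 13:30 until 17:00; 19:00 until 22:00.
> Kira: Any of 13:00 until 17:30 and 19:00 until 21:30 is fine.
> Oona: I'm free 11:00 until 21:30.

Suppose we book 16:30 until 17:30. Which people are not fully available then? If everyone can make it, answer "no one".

Elena: not fully free for 16:30-17:30. Sam: free for 16:30-17:30. Uma: not fully free for 16:30-17:30. Kira: free for 16:30-17:30. Oona: free for 16:30-17:30.

Elena, Uma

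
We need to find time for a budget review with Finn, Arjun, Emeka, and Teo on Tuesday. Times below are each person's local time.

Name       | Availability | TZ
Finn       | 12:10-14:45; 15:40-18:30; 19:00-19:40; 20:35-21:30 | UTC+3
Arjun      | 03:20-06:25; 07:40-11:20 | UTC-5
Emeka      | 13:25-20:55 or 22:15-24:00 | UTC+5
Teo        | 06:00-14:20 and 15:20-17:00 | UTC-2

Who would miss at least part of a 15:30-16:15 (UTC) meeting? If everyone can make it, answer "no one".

Emeka, Finn

Finn in UTC: 09:10-11:45, 12:40-15:30, 16:00-16:40, 17:35-18:30 (subtract 3h to convert from UTC+3).
Arjun in UTC: 08:20-11:25, 12:40-16:20 (add 5h to convert from UTC-5).
Emeka in UTC: 08:25-15:55, 17:15-19:00 (subtract 5h to convert from UTC+5).
Teo in UTC: 08:00-16:20, 17:20-19:00 (add 2h to convert from UTC-2).
Finn: not fully free for 15:30-16:15. Arjun: free for 15:30-16:15. Emeka: not fully free for 15:30-16:15. Teo: free for 15:30-16:15.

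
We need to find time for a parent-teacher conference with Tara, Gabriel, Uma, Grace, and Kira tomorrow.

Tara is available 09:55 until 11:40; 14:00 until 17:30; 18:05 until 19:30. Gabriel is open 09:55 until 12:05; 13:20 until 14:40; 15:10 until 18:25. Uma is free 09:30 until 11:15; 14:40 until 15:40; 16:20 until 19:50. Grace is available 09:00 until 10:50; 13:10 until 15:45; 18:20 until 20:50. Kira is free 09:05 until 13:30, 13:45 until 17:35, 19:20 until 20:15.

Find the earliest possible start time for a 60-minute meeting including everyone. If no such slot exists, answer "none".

Tara ∩ Gabriel: 09:55-11:40, 14:00-14:40, 15:10-17:30, 18:05-18:25.
Tara ∩ Gabriel ∩ Uma: 09:55-11:15, 15:10-15:40, 16:20-17:30, 18:05-18:25.
Tara ∩ Gabriel ∩ Uma ∩ Grace: 09:55-10:50, 15:10-15:40, 18:20-18:25.
Tara ∩ Gabriel ∩ Uma ∩ Grace ∩ Kira: 09:55-10:50, 15:10-15:40.
No common window is at least 60 minutes long.

none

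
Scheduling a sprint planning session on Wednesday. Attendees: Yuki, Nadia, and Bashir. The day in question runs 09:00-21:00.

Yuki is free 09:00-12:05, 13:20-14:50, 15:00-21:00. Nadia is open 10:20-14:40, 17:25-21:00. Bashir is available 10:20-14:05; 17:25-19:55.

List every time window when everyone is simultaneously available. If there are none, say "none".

10:20-12:05, 13:20-14:05, 17:25-19:55

Yuki ∩ Nadia: 10:20-12:05, 13:20-14:40, 17:25-21:00.
Yuki ∩ Nadia ∩ Bashir: 10:20-12:05, 13:20-14:05, 17:25-19:55.
Those are the intersection windows.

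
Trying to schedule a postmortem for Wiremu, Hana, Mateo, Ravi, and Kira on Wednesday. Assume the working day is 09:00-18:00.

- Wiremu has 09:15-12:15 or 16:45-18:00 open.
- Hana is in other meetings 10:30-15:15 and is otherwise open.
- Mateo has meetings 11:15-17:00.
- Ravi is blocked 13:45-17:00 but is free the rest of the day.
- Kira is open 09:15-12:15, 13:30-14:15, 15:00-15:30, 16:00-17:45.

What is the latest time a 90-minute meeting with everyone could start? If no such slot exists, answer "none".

none

Wiremu free: 09:15-12:15, 16:45-18:00.
Hana free: 09:00-10:30, 15:15-18:00 (invert busy blocks within the working day).
Mateo free: 09:00-11:15, 17:00-18:00 (invert busy blocks within the working day).
Ravi free: 09:00-13:45, 17:00-18:00 (invert busy blocks within the working day).
Kira free: 09:15-12:15, 13:30-14:15, 15:00-15:30, 16:00-17:45.
Wiremu ∩ Hana: 09:15-10:30, 16:45-18:00.
Wiremu ∩ Hana ∩ Mateo: 09:15-10:30, 17:00-18:00.
Wiremu ∩ Hana ∩ Mateo ∩ Ravi: 09:15-10:30, 17:00-18:00.
Wiremu ∩ Hana ∩ Mateo ∩ Ravi ∩ Kira: 09:15-10:30, 17:00-17:45.
No common window is at least 90 minutes long.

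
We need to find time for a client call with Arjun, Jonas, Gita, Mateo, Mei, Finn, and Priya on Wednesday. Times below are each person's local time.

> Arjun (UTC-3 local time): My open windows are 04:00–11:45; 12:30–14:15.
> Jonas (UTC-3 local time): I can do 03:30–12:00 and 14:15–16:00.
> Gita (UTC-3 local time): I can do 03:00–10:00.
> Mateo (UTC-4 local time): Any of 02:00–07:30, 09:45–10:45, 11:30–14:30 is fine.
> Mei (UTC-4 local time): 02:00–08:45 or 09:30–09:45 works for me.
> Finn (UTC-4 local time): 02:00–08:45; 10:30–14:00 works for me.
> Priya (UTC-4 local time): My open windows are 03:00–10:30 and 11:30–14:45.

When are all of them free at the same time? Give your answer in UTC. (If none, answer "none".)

07:00-11:30

Arjun in UTC: 07:00-14:45, 15:30-17:15 (add 3h to convert from UTC-3).
Jonas in UTC: 06:30-15:00, 17:15-19:00 (add 3h to convert from UTC-3).
Gita in UTC: 06:00-13:00 (add 3h to convert from UTC-3).
Mateo in UTC: 06:00-11:30, 13:45-14:45, 15:30-18:30 (add 4h to convert from UTC-4).
Mei in UTC: 06:00-12:45, 13:30-13:45 (add 4h to convert from UTC-4).
Finn in UTC: 06:00-12:45, 14:30-18:00 (add 4h to convert from UTC-4).
Priya in UTC: 07:00-14:30, 15:30-18:45 (add 4h to convert from UTC-4).
Arjun ∩ Jonas: 07:00-14:45.
Arjun ∩ Jonas ∩ Gita: 07:00-13:00.
Arjun ∩ Jonas ∩ Gita ∩ Mateo: 07:00-11:30.
Arjun ∩ Jonas ∩ Gita ∩ Mateo ∩ Mei: 07:00-11:30.
Arjun ∩ Jonas ∩ Gita ∩ Mateo ∩ Mei ∩ Finn: 07:00-11:30.
Arjun ∩ Jonas ∩ Gita ∩ Mateo ∩ Mei ∩ Finn ∩ Priya: 07:00-11:30.
So the common availability across everyone is 07:00-11:30.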